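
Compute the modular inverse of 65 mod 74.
41

gcd(65, 74) = 1, so the inverse exists.
Extended Euclidean algorithm on (74, 65):
74 = 1 × 65 + 9  ⟹  9 = (1)·74 + (-1)·65
65 = 7 × 9 + 2  ⟹  2 = (-7)·74 + (8)·65
9 = 4 × 2 + 1  ⟹  1 = (29)·74 + (-33)·65
So (-33)·65 ≡ 1 (mod 74), i.e. 65^(-1) ≡ -33 ≡ 41 (mod 74).
Check: 65 × 41 = 2665 ≡ 1 (mod 74)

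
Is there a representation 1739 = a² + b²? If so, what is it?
Not possible

Factorization: 1739 = 37 × 47
By Fermat: n is sum of two squares iff every prime p ≡ 3 (mod 4) appears to even power.
Prime(s) ≡ 3 (mod 4) with odd exponent: [(47, 1)]
Therefore 1739 cannot be expressed as a² + b².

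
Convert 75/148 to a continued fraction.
[0; 1, 1, 36, 2]

Euclidean algorithm steps:
75 = 0 × 148 + 75
148 = 1 × 75 + 73
75 = 1 × 73 + 2
73 = 36 × 2 + 1
2 = 2 × 1 + 0
Continued fraction: [0; 1, 1, 36, 2]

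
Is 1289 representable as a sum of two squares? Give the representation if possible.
8² + 35² (a=8, b=35)

Factorization: 1289 = 1289
By Fermat: n is sum of two squares iff every prime p ≡ 3 (mod 4) appears to even power.
All primes ≡ 3 (mod 4) appear to even power.
Search a = 0, 1, 2, … for 1289 - a² a perfect square: first hit at a = 8: 1289 - 64 = 1225 = 35².
1289 = 8² + 35² = 64 + 1225 ✓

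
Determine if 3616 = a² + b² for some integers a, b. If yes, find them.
4² + 60² (a=4, b=60)

Factorization: 3616 = 2^5 × 113
By Fermat: n is sum of two squares iff every prime p ≡ 3 (mod 4) appears to even power.
All primes ≡ 3 (mod 4) appear to even power.
Search a = 0, 1, 2, … for 3616 - a² a perfect square: first hit at a = 4: 3616 - 16 = 3600 = 60².
3616 = 4² + 60² = 16 + 3600 ✓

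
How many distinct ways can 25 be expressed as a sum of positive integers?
1958

p(n) counts ways to write n as a sum of positive integers (order ignored).
Euler's pentagonal recurrence: p(k) = p(k-1) + p(k-2) - p(k-5) - p(k-7) + p(k-12) + p(k-15) - ... (offsets j(3j∓1)/2, signs ++--, p(0)=1, p(<0)=0).
DP table for k = 0..24: p(0)=1, p(1)=1, p(2)=2, p(3)=3, p(4)=5, p(5)=7, p(6)=11, p(7)=15, p(8)=22, p(9)=30, p(10)=42, p(11)=56, p(12)=77, p(13)=101, p(14)=135, p(15)=176, p(16)=231, p(17)=297, p(18)=385, p(19)=490, p(20)=627, p(21)=792, p(22)=1002, p(23)=1255, p(24)=1575.
Final step: p(25) = p(24) + p(23) - p(20) - p(18) + p(13) + p(10) - p(3)
= 1575 + 1255 - 627 - 385 + 101 + 42 - 3
= 1958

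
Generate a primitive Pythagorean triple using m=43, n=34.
(693, 2924, 3005)

Euclid's formula: a = m² - n², b = 2mn, c = m² + n²
m = 43, n = 34
a = 43² - 34² = 1849 - 1156 = 693
b = 2 × 43 × 34 = 2924
c = 43² + 34² = 1849 + 1156 = 3005
Verification: 693² + 2924² = 480249 + 8549776 = 9030025 = 3005² ✓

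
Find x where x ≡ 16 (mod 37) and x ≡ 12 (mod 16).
460

Using Chinese Remainder Theorem:
M = 37 × 16 = 592
M1 = 16, M2 = 37
y1 = 16^(-1) mod 37 = 7
y2 = 37^(-1) mod 16 = 13
x = (16×16×7 + 12×37×13) mod 592 = 460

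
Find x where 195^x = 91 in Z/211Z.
97

Baby-step giant-step with step n = ⌈√211⌉ = 15.
Baby steps 195^j mod 211 (j:value) for j=0..14: 0:1, 1:195, 2:45, 3:124, 4:126, 5:94, 6:184, 7:10, 8:51, 9:28, 10:185, 11:205, 12:96, 13:152, 14:100.
Giant-step multiplier: 195^(-15) ≡ 195^(210-15) = 195^195 ≡ 12 (mod 211).
Giant steps γ_i = 91·12^i mod 211: γ_0=91, γ_1=37, γ_2=22, γ_3=53, γ_4=3, γ_5=36, γ_6=10 (in table at j=7).
x = i·n + j = 6·15 + 7 = 97.
Check: 195^97 ≡ 91 (mod 211).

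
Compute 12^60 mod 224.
64

Repeated squaring. Binary of 60 = 111100.
12^1 ≡ 12 (mod 224); 12^2 ≡ 144 (mod 224); 12^4 ≡ 128 (mod 224); 12^8 ≡ 32 (mod 224); 12^16 ≡ 128 (mod 224); 12^32 ≡ 32 (mod 224)
12^60 = 12^4 × 12^8 × 12^16 × 12^32 ≡ 64 (mod 224)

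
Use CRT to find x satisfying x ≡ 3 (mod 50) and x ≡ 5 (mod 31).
253

Using Chinese Remainder Theorem:
M = 50 × 31 = 1550
M1 = 31, M2 = 50
y1 = 31^(-1) mod 50 = 21
y2 = 50^(-1) mod 31 = 18
x = (3×31×21 + 5×50×18) mod 1550 = 253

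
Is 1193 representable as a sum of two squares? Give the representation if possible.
13² + 32² (a=13, b=32)

Factorization: 1193 = 1193
By Fermat: n is sum of two squares iff every prime p ≡ 3 (mod 4) appears to even power.
All primes ≡ 3 (mod 4) appear to even power.
Search a = 0, 1, 2, … for 1193 - a² a perfect square: first hit at a = 13: 1193 - 169 = 1024 = 32².
1193 = 13² + 32² = 169 + 1024 ✓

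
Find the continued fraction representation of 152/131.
[1; 6, 4, 5]

Euclidean algorithm steps:
152 = 1 × 131 + 21
131 = 6 × 21 + 5
21 = 4 × 5 + 1
5 = 5 × 1 + 0
Continued fraction: [1; 6, 4, 5]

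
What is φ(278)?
138

278 = 2 × 139
φ(n) = n × ∏(1 - 1/p) for each prime p dividing n
φ(278) = 278 × (1 - 1/2) × (1 - 1/139) = 138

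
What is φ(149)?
148

149 = 149
φ(n) = n × ∏(1 - 1/p) for each prime p dividing n
φ(149) = 149 × (1 - 1/149) = 148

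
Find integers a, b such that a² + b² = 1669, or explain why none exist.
15² + 38² (a=15, b=38)

Factorization: 1669 = 1669
By Fermat: n is sum of two squares iff every prime p ≡ 3 (mod 4) appears to even power.
All primes ≡ 3 (mod 4) appear to even power.
Search a = 0, 1, 2, … for 1669 - a² a perfect square: first hit at a = 15: 1669 - 225 = 1444 = 38².
1669 = 15² + 38² = 225 + 1444 ✓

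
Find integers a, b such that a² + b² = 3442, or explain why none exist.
29² + 51² (a=29, b=51)

Factorization: 3442 = 2 × 1721
By Fermat: n is sum of two squares iff every prime p ≡ 3 (mod 4) appears to even power.
All primes ≡ 3 (mod 4) appear to even power.
Search a = 0, 1, 2, … for 3442 - a² a perfect square: first hit at a = 29: 3442 - 841 = 2601 = 51².
3442 = 29² + 51² = 841 + 2601 ✓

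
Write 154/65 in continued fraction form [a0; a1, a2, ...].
[2; 2, 1, 2, 2, 3]

Euclidean algorithm steps:
154 = 2 × 65 + 24
65 = 2 × 24 + 17
24 = 1 × 17 + 7
17 = 2 × 7 + 3
7 = 2 × 3 + 1
3 = 3 × 1 + 0
Continued fraction: [2; 2, 1, 2, 2, 3]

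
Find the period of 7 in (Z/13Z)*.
12

13 is prime, so ord(7) divides φ(13) = 12.
Divisors of 12: 1, 2, 3, 4, 6, 12.
Repeated squaring: 7^1 ≡ 7, 7^2 ≡ 10, 7^4 ≡ 9, 7^8 ≡ 3 (mod 13).
Test 7^d mod 13 for each divisor d in increasing order:
7^1 ≡ 7
7^2 ≡ 10
7^3 = 7^2·7^1 ≡ 5
7^4 ≡ 9
7^6 = 7^4·7^2 ≡ 12
7^12 = 7^8·7^4 ≡ 1  ← first divisor giving 1
The order is 12.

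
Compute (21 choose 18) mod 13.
4

Using Lucas' theorem:
Write n=21 and k=18 in base 13:
n in base 13: [1, 8]
k in base 13: [1, 5]
C(21,18) mod 13 = ∏ C(n_i, k_i) mod 13
Digit binomials (mod 13): C(1,1) = 1; C(8,5) = 56 ≡ 4
Product: 1 × 4 = 4 ≡ 4 (mod 13)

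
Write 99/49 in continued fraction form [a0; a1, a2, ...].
[2; 49]

Euclidean algorithm steps:
99 = 2 × 49 + 1
49 = 49 × 1 + 0
Continued fraction: [2; 49]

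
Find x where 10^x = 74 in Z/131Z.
106

Baby-step giant-step with step n = ⌈√131⌉ = 12.
Baby steps 10^j mod 131 (j:value) for j=0..11: 0:1, 1:10, 2:100, 3:83, 4:44, 5:47, 6:77, 7:115, 8:102, 9:103, 10:113, 11:82.
Giant-step multiplier: 10^(-12) ≡ 10^(130-12) = 10^118 ≡ 27 (mod 131).
Giant steps γ_i = 74·27^i mod 131: γ_0=74, γ_1=33, γ_2=105, γ_3=84, γ_4=41, γ_5=59, γ_6=21, γ_7=43, γ_8=113 (in table at j=10).
x = i·n + j = 8·12 + 10 = 106.
Check: 10^106 ≡ 74 (mod 131).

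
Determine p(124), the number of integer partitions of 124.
2841940500

p(n) counts ways to write n as a sum of positive integers (order ignored).
Euler's pentagonal recurrence: p(k) = p(k-1) + p(k-2) - p(k-5) - p(k-7) + p(k-12) + p(k-15) - ... (offsets j(3j∓1)/2, signs ++--, p(0)=1, p(<0)=0).
DP table for k = 0..123: p(0)=1, p(1)=1, p(2)=2, p(3)=3, p(4)=5, p(5)=7, p(6)=11, p(7)=15, p(8)=22, p(9)=30, p(10)=42, p(11)=56, p(12)=77, p(13)=101, p(14)=135, p(15)=176, p(16)=231, p(17)=297, p(18)=385, p(19)=490, p(20)=627, p(21)=792, p(22)=1002, p(23)=1255, p(24)=1575, p(25)=1958, p(26)=2436, p(27)=3010, p(28)=3718, p(29)=4565, p(30)=5604, p(31)=6842, p(32)=8349, p(33)=10143, p(34)=12310, p(35)=14883, p(36)=17977, p(37)=21637, p(38)=26015, p(39)=31185, p(40)=37338, p(41)=44583, p(42)=53174, p(43)=63261, p(44)=75175, p(45)=89134, p(46)=105558, p(47)=124754, p(48)=147273, p(49)=173525, p(50)=204226, p(51)=239943, p(52)=281589, p(53)=329931, p(54)=386155, p(55)=451276, p(56)=526823, p(57)=614154, p(58)=715220, p(59)=831820, p(60)=966467, p(61)=1121505, p(62)=1300156, p(63)=1505499, p(64)=1741630, p(65)=2012558, p(66)=2323520, p(67)=2679689, p(68)=3087735, p(69)=3554345, p(70)=4087968, p(71)=4697205, p(72)=5392783, p(73)=6185689, p(74)=7089500, p(75)=8118264, p(76)=9289091, p(77)=10619863, p(78)=12132164, p(79)=13848650, p(80)=15796476, p(81)=18004327, p(82)=20506255, p(83)=23338469, p(84)=26543660, p(85)=30167357, p(86)=34262962, p(87)=38887673, p(88)=44108109, p(89)=49995925, p(90)=56634173, p(91)=64112359, p(92)=72533807, p(93)=82010177, p(94)=92669720, p(95)=104651419, p(96)=118114304, p(97)=133230930, p(98)=150198136, p(99)=169229875, p(100)=190569292, p(101)=214481126, p(102)=241265379, p(103)=271248950, p(104)=304801365, p(105)=342325709, p(106)=384276336, p(107)=431149389, p(108)=483502844, p(109)=541946240, p(110)=607163746, p(111)=679903203, p(112)=761002156, p(113)=851376628, p(114)=952050665, p(115)=1064144451, p(116)=1188908248, p(117)=1327710076, p(118)=1482074143, p(119)=1653668665, p(120)=1844349560, p(121)=2056148051, p(122)=2291320912, p(123)=2552338241.
Final step: p(124) = p(123) + p(122) - p(119) - p(117) + p(112) + p(109) - p(102) - p(98) + p(89) + p(84) - p(73) - p(67) + p(54) + p(47) - p(32) - p(24) + p(7)
= 2552338241 + 2291320912 - 1653668665 - 1327710076 + 761002156 + 541946240 - 241265379 - 150198136 + 49995925 + 26543660 - 6185689 - 2679689 + 386155 + 124754 - 8349 - 1575 + 15
= 2841940500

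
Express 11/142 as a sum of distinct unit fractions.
1/13 + 1/1846

Greedy algorithm:
11/142: ceiling(142/11) = 13, use 1/13
1/1846: ceiling(1846/1) = 1846, use 1/1846
Result: 11/142 = 1/13 + 1/1846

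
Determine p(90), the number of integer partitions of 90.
56634173

p(n) counts ways to write n as a sum of positive integers (order ignored).
Euler's pentagonal recurrence: p(k) = p(k-1) + p(k-2) - p(k-5) - p(k-7) + p(k-12) + p(k-15) - ... (offsets j(3j∓1)/2, signs ++--, p(0)=1, p(<0)=0).
DP table for k = 0..89: p(0)=1, p(1)=1, p(2)=2, p(3)=3, p(4)=5, p(5)=7, p(6)=11, p(7)=15, p(8)=22, p(9)=30, p(10)=42, p(11)=56, p(12)=77, p(13)=101, p(14)=135, p(15)=176, p(16)=231, p(17)=297, p(18)=385, p(19)=490, p(20)=627, p(21)=792, p(22)=1002, p(23)=1255, p(24)=1575, p(25)=1958, p(26)=2436, p(27)=3010, p(28)=3718, p(29)=4565, p(30)=5604, p(31)=6842, p(32)=8349, p(33)=10143, p(34)=12310, p(35)=14883, p(36)=17977, p(37)=21637, p(38)=26015, p(39)=31185, p(40)=37338, p(41)=44583, p(42)=53174, p(43)=63261, p(44)=75175, p(45)=89134, p(46)=105558, p(47)=124754, p(48)=147273, p(49)=173525, p(50)=204226, p(51)=239943, p(52)=281589, p(53)=329931, p(54)=386155, p(55)=451276, p(56)=526823, p(57)=614154, p(58)=715220, p(59)=831820, p(60)=966467, p(61)=1121505, p(62)=1300156, p(63)=1505499, p(64)=1741630, p(65)=2012558, p(66)=2323520, p(67)=2679689, p(68)=3087735, p(69)=3554345, p(70)=4087968, p(71)=4697205, p(72)=5392783, p(73)=6185689, p(74)=7089500, p(75)=8118264, p(76)=9289091, p(77)=10619863, p(78)=12132164, p(79)=13848650, p(80)=15796476, p(81)=18004327, p(82)=20506255, p(83)=23338469, p(84)=26543660, p(85)=30167357, p(86)=34262962, p(87)=38887673, p(88)=44108109, p(89)=49995925.
Final step: p(90) = p(89) + p(88) - p(85) - p(83) + p(78) + p(75) - p(68) - p(64) + p(55) + p(50) - p(39) - p(33) + p(20) + p(13)
= 49995925 + 44108109 - 30167357 - 23338469 + 12132164 + 8118264 - 3087735 - 1741630 + 451276 + 204226 - 31185 - 10143 + 627 + 101
= 56634173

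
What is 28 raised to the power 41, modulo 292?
112

Repeated squaring. Binary of 41 = 101001.
28^1 ≡ 28 (mod 292); 28^2 ≡ 200 (mod 292); 28^4 ≡ 288 (mod 292); 28^8 ≡ 16 (mod 292); 28^16 ≡ 256 (mod 292); 28^32 ≡ 128 (mod 292)
28^41 = 28^1 × 28^8 × 28^32 ≡ 112 (mod 292)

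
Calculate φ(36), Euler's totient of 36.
12

36 = 2^2 × 3^2
φ(n) = n × ∏(1 - 1/p) for each prime p dividing n
φ(36) = 36 × (1 - 1/2) × (1 - 1/3) = 12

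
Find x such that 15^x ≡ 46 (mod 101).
59

Baby-step giant-step with step n = ⌈√101⌉ = 11.
Baby steps 15^j mod 101 (j:value) for j=0..10: 0:1, 1:15, 2:23, 3:42, 4:24, 5:57, 6:47, 7:99, 8:71, 9:55, 10:17.
Giant-step multiplier: 15^(-11) ≡ 15^(100-11) = 15^89 ≡ 61 (mod 101).
Giant steps γ_i = 46·61^i mod 101: γ_0=46, γ_1=79, γ_2=72, γ_3=49, γ_4=60, γ_5=24 (in table at j=4).
x = i·n + j = 5·11 + 4 = 59.
Check: 15^59 ≡ 46 (mod 101).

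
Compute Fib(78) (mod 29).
21

Matrix identity: Q^n = [[F_(n+1), F_n], [F_n, F_(n-1)]] with Q = [[1,1],[1,0]].
n = 78 = 1001110₂. Square-and-multiply, entries mod 29:
Q^1 = [[1,1],[1,0]]
Q^2 = (Q^1)² = [[2,1],[1,1]]
Q^4 = (Q^2)² = [[5,3],[3,2]]
Q^9 = (Q^4)²·Q = [[26,5],[5,21]]
Q^19 = (Q^9)²·Q = [[8,5],[5,3]]
Q^39 = (Q^19)²·Q = [[28,2],[2,26]]
Q^78 = (Q^39)² = [[5,21],[21,13]]
F_78 mod 29 = Q^78[0][1] = 21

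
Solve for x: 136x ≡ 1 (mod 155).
106

gcd(136, 155) = 1, so the inverse exists.
Extended Euclidean algorithm on (155, 136):
155 = 1 × 136 + 19  ⟹  19 = (1)·155 + (-1)·136
136 = 7 × 19 + 3  ⟹  3 = (-7)·155 + (8)·136
19 = 6 × 3 + 1  ⟹  1 = (43)·155 + (-49)·136
So (-49)·136 ≡ 1 (mod 155), i.e. 136^(-1) ≡ -49 ≡ 106 (mod 155).
Check: 136 × 106 = 14416 ≡ 1 (mod 155)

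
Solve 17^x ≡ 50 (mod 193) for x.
156

Baby-step giant-step with step n = ⌈√193⌉ = 14.
Baby steps 17^j mod 193 (j:value) for j=0..13: 0:1, 1:17, 2:96, 3:88, 4:145, 5:149, 6:24, 7:22, 8:181, 9:182, 10:6, 11:102, 12:190, 13:142.
Giant-step multiplier: 17^(-14) ≡ 17^(192-14) = 17^178 ≡ 65 (mod 193).
Giant steps γ_i = 50·65^i mod 193: γ_0=50, γ_1=162, γ_2=108, γ_3=72, γ_4=48, γ_5=32, γ_6=150, γ_7=100, γ_8=131, γ_9=23, γ_10=144, γ_11=96 (in table at j=2).
x = i·n + j = 11·14 + 2 = 156.
Check: 17^156 ≡ 50 (mod 193).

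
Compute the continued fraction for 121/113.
[1; 14, 8]

Euclidean algorithm steps:
121 = 1 × 113 + 8
113 = 14 × 8 + 1
8 = 8 × 1 + 0
Continued fraction: [1; 14, 8]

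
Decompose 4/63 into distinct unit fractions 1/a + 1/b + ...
1/16 + 1/1008

Greedy algorithm:
4/63: ceiling(63/4) = 16, use 1/16
1/1008: ceiling(1008/1) = 1008, use 1/1008
Result: 4/63 = 1/16 + 1/1008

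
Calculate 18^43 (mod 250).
82

Repeated squaring. Binary of 43 = 101011.
18^1 ≡ 18 (mod 250); 18^2 ≡ 74 (mod 250); 18^4 ≡ 226 (mod 250); 18^8 ≡ 76 (mod 250); 18^16 ≡ 26 (mod 250); 18^32 ≡ 176 (mod 250)
18^43 = 18^1 × 18^2 × 18^8 × 18^32 ≡ 82 (mod 250)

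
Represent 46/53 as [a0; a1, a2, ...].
[0; 1, 6, 1, 1, 3]

Euclidean algorithm steps:
46 = 0 × 53 + 46
53 = 1 × 46 + 7
46 = 6 × 7 + 4
7 = 1 × 4 + 3
4 = 1 × 3 + 1
3 = 3 × 1 + 0
Continued fraction: [0; 1, 6, 1, 1, 3]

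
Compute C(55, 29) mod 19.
3

Using Lucas' theorem:
Write n=55 and k=29 in base 19:
n in base 19: [2, 17]
k in base 19: [1, 10]
C(55,29) mod 19 = ∏ C(n_i, k_i) mod 19
Digit binomials (mod 19): C(2,1) = 2; C(17,10) = 19448 ≡ 11
Product: 2 × 11 = 22 ≡ 3 (mod 19)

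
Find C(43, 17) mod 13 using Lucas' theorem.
3

Using Lucas' theorem:
Write n=43 and k=17 in base 13:
n in base 13: [3, 4]
k in base 13: [1, 4]
C(43,17) mod 13 = ∏ C(n_i, k_i) mod 13
Digit binomials (mod 13): C(3,1) = 3; C(4,4) = 1
Product: 3 × 1 = 3 ≡ 3 (mod 13)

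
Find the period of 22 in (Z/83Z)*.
82

83 is prime, so ord(22) divides φ(83) = 82.
Divisors of 82: 1, 2, 41, 82.
Repeated squaring: 22^1 ≡ 22, 22^2 ≡ 69, 22^4 ≡ 30, 22^8 ≡ 70, 22^16 ≡ 3, 22^32 ≡ 9, 22^64 ≡ 81 (mod 83).
Test 22^d mod 83 for each divisor d in increasing order:
22^1 ≡ 22
22^2 ≡ 69
22^41 = 22^32·22^8·22^1 ≡ 82
22^82 = 22^64·22^16·22^2 ≡ 1  ← first divisor giving 1
The order is 82.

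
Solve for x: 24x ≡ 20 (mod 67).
x ≡ 12 (mod 67)

gcd(24, 67) = 1, which divides 20, so solutions exist.
Find 24^(-1) mod 67 by the extended Euclidean algorithm:
67 = 2 × 24 + 19  ⟹  19 = (1)·67 + (-2)·24
24 = 1 × 19 + 5  ⟹  5 = (-1)·67 + (3)·24
19 = 3 × 5 + 4  ⟹  4 = (4)·67 + (-11)·24
5 = 1 × 4 + 1  ⟹  1 = (-5)·67 + (14)·24
So (14)·24 ≡ 1 (mod 67), i.e. 24^(-1) ≡ 14 (mod 67).
x ≡ 14 × 20 = 280 ≡ 12 (mod 67).
Check: 24 × 12 = 288 ≡ 20 (mod 67).
Unique solution: x ≡ 12 (mod 67)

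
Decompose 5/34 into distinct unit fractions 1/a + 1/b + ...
1/7 + 1/238

Greedy algorithm:
5/34: ceiling(34/5) = 7, use 1/7
1/238: ceiling(238/1) = 238, use 1/238
Result: 5/34 = 1/7 + 1/238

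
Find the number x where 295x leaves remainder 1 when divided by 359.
129

gcd(295, 359) = 1, so the inverse exists.
Extended Euclidean algorithm on (359, 295):
359 = 1 × 295 + 64  ⟹  64 = (1)·359 + (-1)·295
295 = 4 × 64 + 39  ⟹  39 = (-4)·359 + (5)·295
64 = 1 × 39 + 25  ⟹  25 = (5)·359 + (-6)·295
39 = 1 × 25 + 14  ⟹  14 = (-9)·359 + (11)·295
25 = 1 × 14 + 11  ⟹  11 = (14)·359 + (-17)·295
14 = 1 × 11 + 3  ⟹  3 = (-23)·359 + (28)·295
11 = 3 × 3 + 2  ⟹  2 = (83)·359 + (-101)·295
3 = 1 × 2 + 1  ⟹  1 = (-106)·359 + (129)·295
So (129)·295 ≡ 1 (mod 359), i.e. 295^(-1) ≡ 129 (mod 359).
Check: 295 × 129 = 38055 ≡ 1 (mod 359)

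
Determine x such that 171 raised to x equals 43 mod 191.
146

Baby-step giant-step with step n = ⌈√191⌉ = 14.
Baby steps 171^j mod 191 (j:value) for j=0..13: 0:1, 1:171, 2:18, 3:22, 4:133, 5:14, 6:102, 7:61, 8:117, 9:143, 10:5, 11:91, 12:90, 13:110.
Giant-step multiplier: 171^(-14) ≡ 171^(190-14) = 171^176 ≡ 27 (mod 191).
Giant steps γ_i = 43·27^i mod 191: γ_0=43, γ_1=15, γ_2=23, γ_3=48, γ_4=150, γ_5=39, γ_6=98, γ_7=163, γ_8=8, γ_9=25, γ_10=102 (in table at j=6).
x = i·n + j = 10·14 + 6 = 146.
Check: 171^146 ≡ 43 (mod 191).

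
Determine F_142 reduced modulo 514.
127

Matrix identity: Q^n = [[F_(n+1), F_n], [F_n, F_(n-1)]] with Q = [[1,1],[1,0]].
n = 142 = 10001110₂. Square-and-multiply, entries mod 514:
Q^1 = [[1,1],[1,0]]
Q^2 = (Q^1)² = [[2,1],[1,1]]
Q^4 = (Q^2)² = [[5,3],[3,2]]
Q^8 = (Q^4)² = [[34,21],[21,13]]
Q^17 = (Q^8)²·Q = [[14,55],[55,473]]
Q^35 = (Q^17)²·Q = [[194,137],[137,57]]
Q^71 = (Q^35)²·Q = [[328,379],[379,463]]
Q^142 = (Q^71)² = [[393,127],[127,266]]
F_142 mod 514 = Q^142[0][1] = 127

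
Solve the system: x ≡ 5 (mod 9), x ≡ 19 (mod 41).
347

Using Chinese Remainder Theorem:
M = 9 × 41 = 369
M1 = 41, M2 = 9
y1 = 41^(-1) mod 9 = 2
y2 = 9^(-1) mod 41 = 32
x = (5×41×2 + 19×9×32) mod 369 = 347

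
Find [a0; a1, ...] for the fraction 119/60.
[1; 1, 59]

Euclidean algorithm steps:
119 = 1 × 60 + 59
60 = 1 × 59 + 1
59 = 59 × 1 + 0
Continued fraction: [1; 1, 59]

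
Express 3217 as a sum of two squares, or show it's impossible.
9² + 56² (a=9, b=56)

Factorization: 3217 = 3217
By Fermat: n is sum of two squares iff every prime p ≡ 3 (mod 4) appears to even power.
All primes ≡ 3 (mod 4) appear to even power.
Search a = 0, 1, 2, … for 3217 - a² a perfect square: first hit at a = 9: 3217 - 81 = 3136 = 56².
3217 = 9² + 56² = 81 + 3136 ✓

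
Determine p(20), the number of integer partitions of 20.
627

p(n) counts ways to write n as a sum of positive integers (order ignored).
Euler's pentagonal recurrence: p(k) = p(k-1) + p(k-2) - p(k-5) - p(k-7) + p(k-12) + p(k-15) - ... (offsets j(3j∓1)/2, signs ++--, p(0)=1, p(<0)=0).
DP table for k = 0..19: p(0)=1, p(1)=1, p(2)=2, p(3)=3, p(4)=5, p(5)=7, p(6)=11, p(7)=15, p(8)=22, p(9)=30, p(10)=42, p(11)=56, p(12)=77, p(13)=101, p(14)=135, p(15)=176, p(16)=231, p(17)=297, p(18)=385, p(19)=490.
Final step: p(20) = p(19) + p(18) - p(15) - p(13) + p(8) + p(5)
= 490 + 385 - 176 - 101 + 22 + 7
= 627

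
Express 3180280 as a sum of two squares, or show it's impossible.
Not possible

Factorization: 3180280 = 2^3 × 5 × 43^3
By Fermat: n is sum of two squares iff every prime p ≡ 3 (mod 4) appears to even power.
Prime(s) ≡ 3 (mod 4) with odd exponent: [(43, 3)]
Therefore 3180280 cannot be expressed as a² + b².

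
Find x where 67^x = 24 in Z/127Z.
49

Baby-step giant-step with step n = ⌈√127⌉ = 12.
Baby steps 67^j mod 127 (j:value) for j=0..11: 0:1, 1:67, 2:44, 3:27, 4:31, 5:45, 6:94, 7:75, 8:72, 9:125, 10:120, 11:39.
Giant-step multiplier: 67^(-12) ≡ 67^(126-12) = 67^114 ≡ 87 (mod 127).
Giant steps γ_i = 24·87^i mod 127: γ_0=24, γ_1=56, γ_2=46, γ_3=65, γ_4=67 (in table at j=1).
x = i·n + j = 4·12 + 1 = 49.
Check: 67^49 ≡ 24 (mod 127).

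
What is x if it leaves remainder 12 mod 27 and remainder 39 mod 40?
39

Using Chinese Remainder Theorem:
M = 27 × 40 = 1080
M1 = 40, M2 = 27
y1 = 40^(-1) mod 27 = 25
y2 = 27^(-1) mod 40 = 3
x = (12×40×25 + 39×27×3) mod 1080 = 39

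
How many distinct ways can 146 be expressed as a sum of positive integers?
27517052599

p(n) counts ways to write n as a sum of positive integers (order ignored).
Euler's pentagonal recurrence: p(k) = p(k-1) + p(k-2) - p(k-5) - p(k-7) + p(k-12) + p(k-15) - ... (offsets j(3j∓1)/2, signs ++--, p(0)=1, p(<0)=0).
DP table for k = 0..145: p(0)=1, p(1)=1, p(2)=2, p(3)=3, p(4)=5, p(5)=7, p(6)=11, p(7)=15, p(8)=22, p(9)=30, p(10)=42, p(11)=56, p(12)=77, p(13)=101, p(14)=135, p(15)=176, p(16)=231, p(17)=297, p(18)=385, p(19)=490, p(20)=627, p(21)=792, p(22)=1002, p(23)=1255, p(24)=1575, p(25)=1958, p(26)=2436, p(27)=3010, p(28)=3718, p(29)=4565, p(30)=5604, p(31)=6842, p(32)=8349, p(33)=10143, p(34)=12310, p(35)=14883, p(36)=17977, p(37)=21637, p(38)=26015, p(39)=31185, p(40)=37338, p(41)=44583, p(42)=53174, p(43)=63261, p(44)=75175, p(45)=89134, p(46)=105558, p(47)=124754, p(48)=147273, p(49)=173525, p(50)=204226, p(51)=239943, p(52)=281589, p(53)=329931, p(54)=386155, p(55)=451276, p(56)=526823, p(57)=614154, p(58)=715220, p(59)=831820, p(60)=966467, p(61)=1121505, p(62)=1300156, p(63)=1505499, p(64)=1741630, p(65)=2012558, p(66)=2323520, p(67)=2679689, p(68)=3087735, p(69)=3554345, p(70)=4087968, p(71)=4697205, p(72)=5392783, p(73)=6185689, p(74)=7089500, p(75)=8118264, p(76)=9289091, p(77)=10619863, p(78)=12132164, p(79)=13848650, p(80)=15796476, p(81)=18004327, p(82)=20506255, p(83)=23338469, p(84)=26543660, p(85)=30167357, p(86)=34262962, p(87)=38887673, p(88)=44108109, p(89)=49995925, p(90)=56634173, p(91)=64112359, p(92)=72533807, p(93)=82010177, p(94)=92669720, p(95)=104651419, p(96)=118114304, p(97)=133230930, p(98)=150198136, p(99)=169229875, p(100)=190569292, p(101)=214481126, p(102)=241265379, p(103)=271248950, p(104)=304801365, p(105)=342325709, p(106)=384276336, p(107)=431149389, p(108)=483502844, p(109)=541946240, p(110)=607163746, p(111)=679903203, p(112)=761002156, p(113)=851376628, p(114)=952050665, p(115)=1064144451, p(116)=1188908248, p(117)=1327710076, p(118)=1482074143, p(119)=1653668665, p(120)=1844349560, p(121)=2056148051, p(122)=2291320912, p(123)=2552338241, p(124)=2841940500, p(125)=3163127352, p(126)=3519222692, p(127)=3913864295, p(128)=4351078600, p(129)=4835271870, p(130)=5371315400, p(131)=5964539504, p(132)=6620830889, p(133)=7346629512, p(134)=8149040695, p(135)=9035836076, p(136)=10015581680, p(137)=11097645016, p(138)=12292341831, p(139)=13610949895, p(140)=15065878135, p(141)=16670689208, p(142)=18440293320, p(143)=20390982757, p(144)=22540654445, p(145)=24908858009.
Final step: p(146) = p(145) + p(144) - p(141) - p(139) + p(134) + p(131) - p(124) - p(120) + p(111) + p(106) - p(95) - p(89) + p(76) + p(69) - p(54) - p(46) + p(29) + p(20) - p(1)
= 24908858009 + 22540654445 - 16670689208 - 13610949895 + 8149040695 + 5964539504 - 2841940500 - 1844349560 + 679903203 + 384276336 - 104651419 - 49995925 + 9289091 + 3554345 - 386155 - 105558 + 4565 + 627 - 1
= 27517052599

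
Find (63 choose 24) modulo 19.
18

Using Lucas' theorem:
Write n=63 and k=24 in base 19:
n in base 19: [3, 6]
k in base 19: [1, 5]
C(63,24) mod 19 = ∏ C(n_i, k_i) mod 19
Digit binomials (mod 19): C(3,1) = 3; C(6,5) = 6
Product: 3 × 6 = 18 ≡ 18 (mod 19)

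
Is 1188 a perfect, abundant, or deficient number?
abundant

Proper divisors of 1188: sum = 1 + 2 + 3 + 4 + 6 + 9 + 11 + 12 + ... + 198 + 297 + 396 + 594 (23 divisors) = 2172
Since 2172 > 1188, 1188 is abundant.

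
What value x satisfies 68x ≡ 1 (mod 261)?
119

gcd(68, 261) = 1, so the inverse exists.
Extended Euclidean algorithm on (261, 68):
261 = 3 × 68 + 57  ⟹  57 = (1)·261 + (-3)·68
68 = 1 × 57 + 11  ⟹  11 = (-1)·261 + (4)·68
57 = 5 × 11 + 2  ⟹  2 = (6)·261 + (-23)·68
11 = 5 × 2 + 1  ⟹  1 = (-31)·261 + (119)·68
So (119)·68 ≡ 1 (mod 261), i.e. 68^(-1) ≡ 119 (mod 261).
Check: 68 × 119 = 8092 ≡ 1 (mod 261)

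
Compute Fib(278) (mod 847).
736

Matrix identity: Q^n = [[F_(n+1), F_n], [F_n, F_(n-1)]] with Q = [[1,1],[1,0]].
n = 278 = 100010110₂. Square-and-multiply, entries mod 847:
Q^1 = [[1,1],[1,0]]
Q^2 = (Q^1)² = [[2,1],[1,1]]
Q^4 = (Q^2)² = [[5,3],[3,2]]
Q^8 = (Q^4)² = [[34,21],[21,13]]
Q^17 = (Q^8)²·Q = [[43,750],[750,140]]
Q^34 = (Q^17)² = [[247,36],[36,211]]
Q^69 = (Q^34)²·Q = [[22,474],[474,395]]
Q^139 = (Q^69)²·Q = [[165,705],[705,307]]
Q^278 = (Q^139)² = [[804,736],[736,68]]
F_278 mod 847 = Q^278[0][1] = 736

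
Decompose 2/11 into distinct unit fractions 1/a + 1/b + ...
1/6 + 1/66

Greedy algorithm:
2/11: ceiling(11/2) = 6, use 1/6
1/66: ceiling(66/1) = 66, use 1/66
Result: 2/11 = 1/6 + 1/66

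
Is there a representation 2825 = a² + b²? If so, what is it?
4² + 53² (a=4, b=53)

Factorization: 2825 = 5^2 × 113
By Fermat: n is sum of two squares iff every prime p ≡ 3 (mod 4) appears to even power.
All primes ≡ 3 (mod 4) appear to even power.
Search a = 0, 1, 2, … for 2825 - a² a perfect square: first hit at a = 4: 2825 - 16 = 2809 = 53².
2825 = 4² + 53² = 16 + 2809 ✓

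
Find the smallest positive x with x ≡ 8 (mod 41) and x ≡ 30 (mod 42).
828

Using Chinese Remainder Theorem:
M = 41 × 42 = 1722
M1 = 42, M2 = 41
y1 = 42^(-1) mod 41 = 1
y2 = 41^(-1) mod 42 = 41
x = (8×42×1 + 30×41×41) mod 1722 = 828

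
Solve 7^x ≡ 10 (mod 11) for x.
5

Baby-step giant-step with step n = ⌈√11⌉ = 4.
Baby steps 7^j mod 11 (j:value) for j=0..3: 0:1, 1:7, 2:5, 3:2.
Giant-step multiplier: 7^(-4) ≡ 7^(10-4) = 7^6 ≡ 4 (mod 11).
Giant steps γ_i = 10·4^i mod 11: γ_0=10, γ_1=7 (in table at j=1).
x = i·n + j = 1·4 + 1 = 5.
Check: 7^5 ≡ 10 (mod 11).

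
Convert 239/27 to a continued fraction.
[8; 1, 5, 1, 3]

Euclidean algorithm steps:
239 = 8 × 27 + 23
27 = 1 × 23 + 4
23 = 5 × 4 + 3
4 = 1 × 3 + 1
3 = 3 × 1 + 0
Continued fraction: [8; 1, 5, 1, 3]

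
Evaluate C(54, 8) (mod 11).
1

Using Lucas' theorem:
Write n=54 and k=8 in base 11:
n in base 11: [4, 10]
k in base 11: [0, 8]
C(54,8) mod 11 = ∏ C(n_i, k_i) mod 11
Digit binomials (mod 11): C(4,0) = 1; C(10,8) = 45 ≡ 1
Product: 1 × 1 = 1 ≡ 1 (mod 11)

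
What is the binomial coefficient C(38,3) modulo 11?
10

Using Lucas' theorem:
Write n=38 and k=3 in base 11:
n in base 11: [3, 5]
k in base 11: [0, 3]
C(38,3) mod 11 = ∏ C(n_i, k_i) mod 11
Digit binomials (mod 11): C(3,0) = 1; C(5,3) = 10
Product: 1 × 10 = 10 ≡ 10 (mod 11)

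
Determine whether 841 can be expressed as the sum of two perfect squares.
0² + 29² (a=0, b=29)

Factorization: 841 = 29^2
By Fermat: n is sum of two squares iff every prime p ≡ 3 (mod 4) appears to even power.
All primes ≡ 3 (mod 4) appear to even power.
Search a = 0, 1, 2, … for 841 - a² a perfect square: first hit at a = 0: 841 - 0 = 841 = 29².
841 = 0² + 29² = 0 + 841 ✓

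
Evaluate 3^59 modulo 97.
25

Repeated squaring. Binary of 59 = 111011.
3^1 ≡ 3 (mod 97); 3^2 ≡ 9 (mod 97); 3^4 ≡ 81 (mod 97); 3^8 ≡ 62 (mod 97); 3^16 ≡ 61 (mod 97); 3^32 ≡ 35 (mod 97)
3^59 = 3^1 × 3^2 × 3^8 × 3^16 × 3^32 ≡ 25 (mod 97)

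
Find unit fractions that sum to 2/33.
1/17 + 1/561

Greedy algorithm:
2/33: ceiling(33/2) = 17, use 1/17
1/561: ceiling(561/1) = 561, use 1/561
Result: 2/33 = 1/17 + 1/561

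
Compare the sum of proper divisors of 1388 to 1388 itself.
deficient

Proper divisors of 1388: sum = 1 + 2 + 4 + 347 + 694 = 1048
Since 1048 < 1388, 1388 is deficient.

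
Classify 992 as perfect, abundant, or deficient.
abundant

Proper divisors of 992: sum = 1 + 2 + 4 + 8 + 16 + 31 + 32 + 62 + 124 + 248 + 496 = 1024
Since 1024 > 992, 992 is abundant.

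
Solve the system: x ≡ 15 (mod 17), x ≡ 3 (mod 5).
83

Using Chinese Remainder Theorem:
M = 17 × 5 = 85
M1 = 5, M2 = 17
y1 = 5^(-1) mod 17 = 7
y2 = 17^(-1) mod 5 = 3
x = (15×5×7 + 3×17×3) mod 85 = 83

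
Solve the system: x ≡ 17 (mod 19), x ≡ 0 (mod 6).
36

Using Chinese Remainder Theorem:
M = 19 × 6 = 114
M1 = 6, M2 = 19
y1 = 6^(-1) mod 19 = 16
y2 = 19^(-1) mod 6 = 1
x = (17×6×16 + 0×19×1) mod 114 = 36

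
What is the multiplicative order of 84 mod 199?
198

199 is prime, so ord(84) divides φ(199) = 198.
Divisors of 198: 1, 2, 3, 6, 9, 11, 18, 22, 33, 66, 99, 198.
Repeated squaring: 84^1 ≡ 84, 84^2 ≡ 91, 84^4 ≡ 122, 84^8 ≡ 158, 84^16 ≡ 89, 84^32 ≡ 160, 84^64 ≡ 128, 84^128 ≡ 66 (mod 199).
Test 84^d mod 199 for each divisor d in increasing order:
84^1 ≡ 84
84^2 ≡ 91
84^3 = 84^2·84^1 ≡ 82
84^6 = 84^4·84^2 ≡ 157
84^9 = 84^8·84^1 ≡ 138
84^11 = 84^8·84^2·84^1 ≡ 21
84^18 = 84^16·84^2 ≡ 139
84^22 = 84^16·84^4·84^2 ≡ 43
84^33 = 84^32·84^1 ≡ 107
84^66 = 84^64·84^2 ≡ 106
84^99 = 84^64·84^32·84^2·84^1 ≡ 198
84^198 = 84^128·84^64·84^4·84^2 ≡ 1  ← first divisor giving 1
The order is 198.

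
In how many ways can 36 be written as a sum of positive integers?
17977

p(n) counts ways to write n as a sum of positive integers (order ignored).
Euler's pentagonal recurrence: p(k) = p(k-1) + p(k-2) - p(k-5) - p(k-7) + p(k-12) + p(k-15) - ... (offsets j(3j∓1)/2, signs ++--, p(0)=1, p(<0)=0).
DP table for k = 0..35: p(0)=1, p(1)=1, p(2)=2, p(3)=3, p(4)=5, p(5)=7, p(6)=11, p(7)=15, p(8)=22, p(9)=30, p(10)=42, p(11)=56, p(12)=77, p(13)=101, p(14)=135, p(15)=176, p(16)=231, p(17)=297, p(18)=385, p(19)=490, p(20)=627, p(21)=792, p(22)=1002, p(23)=1255, p(24)=1575, p(25)=1958, p(26)=2436, p(27)=3010, p(28)=3718, p(29)=4565, p(30)=5604, p(31)=6842, p(32)=8349, p(33)=10143, p(34)=12310, p(35)=14883.
Final step: p(36) = p(35) + p(34) - p(31) - p(29) + p(24) + p(21) - p(14) - p(10) + p(1)
= 14883 + 12310 - 6842 - 4565 + 1575 + 792 - 135 - 42 + 1
= 17977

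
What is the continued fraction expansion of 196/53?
[3; 1, 2, 3, 5]

Euclidean algorithm steps:
196 = 3 × 53 + 37
53 = 1 × 37 + 16
37 = 2 × 16 + 5
16 = 3 × 5 + 1
5 = 5 × 1 + 0
Continued fraction: [3; 1, 2, 3, 5]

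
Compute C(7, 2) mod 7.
0

Using Lucas' theorem:
Write n=7 and k=2 in base 7:
n in base 7: [1, 0]
k in base 7: [0, 2]
C(7,2) mod 7 = ∏ C(n_i, k_i) mod 7
Digit binomials (mod 7): C(1,0) = 1; C(0,2) = 0 (k_i > n_i)
Product: 1 × 0 = 0 ≡ 0 (mod 7)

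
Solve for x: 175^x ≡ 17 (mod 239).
160

Baby-step giant-step with step n = ⌈√239⌉ = 16.
Baby steps 175^j mod 239 (j:value) for j=0..15: 0:1, 1:175, 2:33, 3:39, 4:133, 5:92, 6:87, 7:168, 8:3, 9:47, 10:99, 11:117, 12:160, 13:37, 14:22, 15:26.
Giant-step multiplier: 175^(-16) ≡ 175^(238-16) = 175^222 ≡ 186 (mod 239).
Giant steps γ_i = 17·186^i mod 239: γ_0=17, γ_1=55, γ_2=192, γ_3=101, γ_4=144, γ_5=16, γ_6=108, γ_7=12, γ_8=81, γ_9=9, γ_10=1 (in table at j=0).
x = i·n + j = 10·16 + 0 = 160.
Check: 175^160 ≡ 17 (mod 239).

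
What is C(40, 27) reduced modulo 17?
0

Using Lucas' theorem:
Write n=40 and k=27 in base 17:
n in base 17: [2, 6]
k in base 17: [1, 10]
C(40,27) mod 17 = ∏ C(n_i, k_i) mod 17
Digit binomials (mod 17): C(2,1) = 2; C(6,10) = 0 (k_i > n_i)
Product: 2 × 0 = 0 ≡ 0 (mod 17)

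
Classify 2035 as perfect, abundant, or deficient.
deficient

Proper divisors of 2035: sum = 1 + 5 + 11 + 37 + 55 + 185 + 407 = 701
Since 701 < 2035, 2035 is deficient.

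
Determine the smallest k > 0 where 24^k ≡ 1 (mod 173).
86

173 is prime, so ord(24) divides φ(173) = 172.
Divisors of 172: 1, 2, 4, 43, 86, 172.
Repeated squaring: 24^1 ≡ 24, 24^2 ≡ 57, 24^4 ≡ 135, 24^8 ≡ 60, 24^16 ≡ 140, 24^32 ≡ 51, 24^64 ≡ 6, 24^128 ≡ 36 (mod 173).
Test 24^d mod 173 for each divisor d in increasing order:
24^1 ≡ 24
24^2 ≡ 57
24^4 ≡ 135
24^43 = 24^32·24^8·24^2·24^1 ≡ 172
24^86 = 24^64·24^16·24^4·24^2 ≡ 1  ← first divisor giving 1
The order is 86.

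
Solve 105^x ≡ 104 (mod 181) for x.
61

Baby-step giant-step with step n = ⌈√181⌉ = 14.
Baby steps 105^j mod 181 (j:value) for j=0..13: 0:1, 1:105, 2:165, 3:130, 4:75, 5:92, 6:67, 7:157, 8:14, 9:22, 10:138, 11:10, 12:145, 13:21.
Giant-step multiplier: 105^(-14) ≡ 105^(180-14) = 105^166 ≡ 11 (mod 181).
Giant steps γ_i = 104·11^i mod 181: γ_0=104, γ_1=58, γ_2=95, γ_3=140, γ_4=92 (in table at j=5).
x = i·n + j = 4·14 + 5 = 61.
Check: 105^61 ≡ 104 (mod 181).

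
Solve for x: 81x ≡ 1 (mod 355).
206

gcd(81, 355) = 1, so the inverse exists.
Extended Euclidean algorithm on (355, 81):
355 = 4 × 81 + 31  ⟹  31 = (1)·355 + (-4)·81
81 = 2 × 31 + 19  ⟹  19 = (-2)·355 + (9)·81
31 = 1 × 19 + 12  ⟹  12 = (3)·355 + (-13)·81
19 = 1 × 12 + 7  ⟹  7 = (-5)·355 + (22)·81
12 = 1 × 7 + 5  ⟹  5 = (8)·355 + (-35)·81
7 = 1 × 5 + 2  ⟹  2 = (-13)·355 + (57)·81
5 = 2 × 2 + 1  ⟹  1 = (34)·355 + (-149)·81
So (-149)·81 ≡ 1 (mod 355), i.e. 81^(-1) ≡ -149 ≡ 206 (mod 355).
Check: 81 × 206 = 16686 ≡ 1 (mod 355)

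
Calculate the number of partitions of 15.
176

p(n) counts ways to write n as a sum of positive integers (order ignored).
Euler's pentagonal recurrence: p(k) = p(k-1) + p(k-2) - p(k-5) - p(k-7) + p(k-12) + p(k-15) - ... (offsets j(3j∓1)/2, signs ++--, p(0)=1, p(<0)=0).
DP table for k = 0..14: p(0)=1, p(1)=1, p(2)=2, p(3)=3, p(4)=5, p(5)=7, p(6)=11, p(7)=15, p(8)=22, p(9)=30, p(10)=42, p(11)=56, p(12)=77, p(13)=101, p(14)=135.
Final step: p(15) = p(14) + p(13) - p(10) - p(8) + p(3) + p(0)
= 135 + 101 - 42 - 22 + 3 + 1
= 176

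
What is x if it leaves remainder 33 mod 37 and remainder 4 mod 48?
292

Using Chinese Remainder Theorem:
M = 37 × 48 = 1776
M1 = 48, M2 = 37
y1 = 48^(-1) mod 37 = 27
y2 = 37^(-1) mod 48 = 13
x = (33×48×27 + 4×37×13) mod 1776 = 292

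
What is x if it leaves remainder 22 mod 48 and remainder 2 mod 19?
838

Using Chinese Remainder Theorem:
M = 48 × 19 = 912
M1 = 19, M2 = 48
y1 = 19^(-1) mod 48 = 43
y2 = 48^(-1) mod 19 = 2
x = (22×19×43 + 2×48×2) mod 912 = 838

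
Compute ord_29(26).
28

29 is prime, so ord(26) divides φ(29) = 28.
Divisors of 28: 1, 2, 4, 7, 14, 28.
Repeated squaring: 26^1 ≡ 26, 26^2 ≡ 9, 26^4 ≡ 23, 26^8 ≡ 7, 26^16 ≡ 20 (mod 29).
Test 26^d mod 29 for each divisor d in increasing order:
26^1 ≡ 26
26^2 ≡ 9
26^4 ≡ 23
26^7 = 26^4·26^2·26^1 ≡ 17
26^14 = 26^8·26^4·26^2 ≡ 28
26^28 = 26^16·26^8·26^4 ≡ 1  ← first divisor giving 1
The order is 28.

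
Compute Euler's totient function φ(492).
160

492 = 2^2 × 3 × 41
φ(n) = n × ∏(1 - 1/p) for each prime p dividing n
φ(492) = 492 × (1 - 1/2) × (1 - 1/3) × (1 - 1/41) = 160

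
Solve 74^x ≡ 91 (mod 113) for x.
50

Baby-step giant-step with step n = ⌈√113⌉ = 11.
Baby steps 74^j mod 113 (j:value) for j=0..10: 0:1, 1:74, 2:52, 3:6, 4:105, 5:86, 6:36, 7:65, 8:64, 9:103, 10:51.
Giant-step multiplier: 74^(-11) ≡ 74^(112-11) = 74^101 ≡ 108 (mod 113).
Giant steps γ_i = 91·108^i mod 113: γ_0=91, γ_1=110, γ_2=15, γ_3=38, γ_4=36 (in table at j=6).
x = i·n + j = 4·11 + 6 = 50.
Check: 74^50 ≡ 91 (mod 113).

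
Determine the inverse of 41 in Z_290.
191

gcd(41, 290) = 1, so the inverse exists.
Extended Euclidean algorithm on (290, 41):
290 = 7 × 41 + 3  ⟹  3 = (1)·290 + (-7)·41
41 = 13 × 3 + 2  ⟹  2 = (-13)·290 + (92)·41
3 = 1 × 2 + 1  ⟹  1 = (14)·290 + (-99)·41
So (-99)·41 ≡ 1 (mod 290), i.e. 41^(-1) ≡ -99 ≡ 191 (mod 290).
Check: 41 × 191 = 7831 ≡ 1 (mod 290)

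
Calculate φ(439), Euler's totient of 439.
438

439 = 439
φ(n) = n × ∏(1 - 1/p) for each prime p dividing n
φ(439) = 439 × (1 - 1/439) = 438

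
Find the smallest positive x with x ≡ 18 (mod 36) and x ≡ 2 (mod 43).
1206

Using Chinese Remainder Theorem:
M = 36 × 43 = 1548
M1 = 43, M2 = 36
y1 = 43^(-1) mod 36 = 31
y2 = 36^(-1) mod 43 = 6
x = (18×43×31 + 2×36×6) mod 1548 = 1206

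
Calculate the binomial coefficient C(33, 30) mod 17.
16

Using Lucas' theorem:
Write n=33 and k=30 in base 17:
n in base 17: [1, 16]
k in base 17: [1, 13]
C(33,30) mod 17 = ∏ C(n_i, k_i) mod 17
Digit binomials (mod 17): C(1,1) = 1; C(16,13) = 560 ≡ 16
Product: 1 × 16 = 16 ≡ 16 (mod 17)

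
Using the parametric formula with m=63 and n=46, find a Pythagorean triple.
(1853, 5796, 6085)

Euclid's formula: a = m² - n², b = 2mn, c = m² + n²
m = 63, n = 46
a = 63² - 46² = 3969 - 2116 = 1853
b = 2 × 63 × 46 = 5796
c = 63² + 46² = 3969 + 2116 = 6085
Verification: 1853² + 5796² = 3433609 + 33593616 = 37027225 = 6085² ✓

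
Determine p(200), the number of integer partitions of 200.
3972999029388

p(n) counts ways to write n as a sum of positive integers (order ignored).
Euler's pentagonal recurrence: p(k) = p(k-1) + p(k-2) - p(k-5) - p(k-7) + p(k-12) + p(k-15) - ... (offsets j(3j∓1)/2, signs ++--, p(0)=1, p(<0)=0).
DP table for k = 0..199: p(0)=1, p(1)=1, p(2)=2, p(3)=3, p(4)=5, p(5)=7, p(6)=11, p(7)=15, p(8)=22, p(9)=30, p(10)=42, p(11)=56, p(12)=77, p(13)=101, p(14)=135, p(15)=176, p(16)=231, p(17)=297, p(18)=385, p(19)=490, p(20)=627, p(21)=792, p(22)=1002, p(23)=1255, p(24)=1575, p(25)=1958, p(26)=2436, p(27)=3010, p(28)=3718, p(29)=4565, p(30)=5604, p(31)=6842, p(32)=8349, p(33)=10143, p(34)=12310, p(35)=14883, p(36)=17977, p(37)=21637, p(38)=26015, p(39)=31185, p(40)=37338, p(41)=44583, p(42)=53174, p(43)=63261, p(44)=75175, p(45)=89134, p(46)=105558, p(47)=124754, p(48)=147273, p(49)=173525, p(50)=204226, p(51)=239943, p(52)=281589, p(53)=329931, p(54)=386155, p(55)=451276, p(56)=526823, p(57)=614154, p(58)=715220, p(59)=831820, p(60)=966467, p(61)=1121505, p(62)=1300156, p(63)=1505499, p(64)=1741630, p(65)=2012558, p(66)=2323520, p(67)=2679689, p(68)=3087735, p(69)=3554345, p(70)=4087968, p(71)=4697205, p(72)=5392783, p(73)=6185689, p(74)=7089500, p(75)=8118264, p(76)=9289091, p(77)=10619863, p(78)=12132164, p(79)=13848650, p(80)=15796476, p(81)=18004327, p(82)=20506255, p(83)=23338469, p(84)=26543660, p(85)=30167357, p(86)=34262962, p(87)=38887673, p(88)=44108109, p(89)=49995925, p(90)=56634173, p(91)=64112359, p(92)=72533807, p(93)=82010177, p(94)=92669720, p(95)=104651419, p(96)=118114304, p(97)=133230930, p(98)=150198136, p(99)=169229875, p(100)=190569292, p(101)=214481126, p(102)=241265379, p(103)=271248950, p(104)=304801365, p(105)=342325709, p(106)=384276336, p(107)=431149389, p(108)=483502844, p(109)=541946240, p(110)=607163746, p(111)=679903203, p(112)=761002156, p(113)=851376628, p(114)=952050665, p(115)=1064144451, p(116)=1188908248, p(117)=1327710076, p(118)=1482074143, p(119)=1653668665, p(120)=1844349560, p(121)=2056148051, p(122)=2291320912, p(123)=2552338241, p(124)=2841940500, p(125)=3163127352, p(126)=3519222692, p(127)=3913864295, p(128)=4351078600, p(129)=4835271870, p(130)=5371315400, p(131)=5964539504, p(132)=6620830889, p(133)=7346629512, p(134)=8149040695, p(135)=9035836076, p(136)=10015581680, p(137)=11097645016, p(138)=12292341831, p(139)=13610949895, p(140)=15065878135, p(141)=16670689208, p(142)=18440293320, p(143)=20390982757, p(144)=22540654445, p(145)=24908858009, p(146)=27517052599, p(147)=30388671978, p(148)=33549419497, p(149)=37027355200, p(150)=40853235313, p(151)=45060624582, p(152)=49686288421, p(153)=54770336324, p(154)=60356673280, p(155)=66493182097, p(156)=73232243759, p(157)=80630964769, p(158)=88751778802, p(159)=97662728555, p(160)=107438159466, p(161)=118159068427, p(162)=129913904637, p(163)=142798995930, p(164)=156919475295, p(165)=172389800255, p(166)=189334822579, p(167)=207890420102, p(168)=228204732751, p(169)=250438925115, p(170)=274768617130, p(171)=301384802048, p(172)=330495499613, p(173)=362326859895, p(174)=397125074750, p(175)=435157697830, p(176)=476715857290, p(177)=522115831195, p(178)=571701605655, p(179)=625846753120, p(180)=684957390936, p(181)=749474411781, p(182)=819876908323, p(183)=896684817527, p(184)=980462880430, p(185)=1071823774337, p(186)=1171432692373, p(187)=1280011042268, p(188)=1398341745571, p(189)=1527273599625, p(190)=1667727404093, p(191)=1820701100652, p(192)=1987276856363, p(193)=2168627105469, p(194)=2366022741845, p(195)=2580840212973, p(196)=2814570987591, p(197)=3068829878530, p(198)=3345365983698, p(199)=3646072432125.
Final step: p(200) = p(199) + p(198) - p(195) - p(193) + p(188) + p(185) - p(178) - p(174) + p(165) + p(160) - p(149) - p(143) + p(130) + p(123) - p(108) - p(100) + p(83) + p(74) - p(55) - p(45) + p(24) + p(13)
= 3646072432125 + 3345365983698 - 2580840212973 - 2168627105469 + 1398341745571 + 1071823774337 - 571701605655 - 397125074750 + 172389800255 + 107438159466 - 37027355200 - 20390982757 + 5371315400 + 2552338241 - 483502844 - 190569292 + 23338469 + 7089500 - 451276 - 89134 + 1575 + 101
= 3972999029388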